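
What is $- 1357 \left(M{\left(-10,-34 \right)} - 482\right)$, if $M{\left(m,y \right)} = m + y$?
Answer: $713782$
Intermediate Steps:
$- 1357 \left(M{\left(-10,-34 \right)} - 482\right) = - 1357 \left(\left(-10 - 34\right) - 482\right) = - 1357 \left(-44 - 482\right) = \left(-1357\right) \left(-526\right) = 713782$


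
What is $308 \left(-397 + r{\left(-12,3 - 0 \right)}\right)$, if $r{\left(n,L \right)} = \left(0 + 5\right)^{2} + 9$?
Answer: $-111804$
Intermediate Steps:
$r{\left(n,L \right)} = 34$ ($r{\left(n,L \right)} = 5^{2} + 9 = 25 + 9 = 34$)
$308 \left(-397 + r{\left(-12,3 - 0 \right)}\right) = 308 \left(-397 + 34\right) = 308 \left(-363\right) = -111804$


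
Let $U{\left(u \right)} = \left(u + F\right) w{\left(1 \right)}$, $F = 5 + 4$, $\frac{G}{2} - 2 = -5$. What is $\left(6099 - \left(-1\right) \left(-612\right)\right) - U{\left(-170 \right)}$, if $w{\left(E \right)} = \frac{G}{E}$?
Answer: $4521$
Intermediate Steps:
$G = -6$ ($G = 4 + 2 \left(-5\right) = 4 - 10 = -6$)
$F = 9$
$w{\left(E \right)} = - \frac{6}{E}$
$U{\left(u \right)} = -54 - 6 u$ ($U{\left(u \right)} = \left(u + 9\right) \left(- \frac{6}{1}\right) = \left(9 + u\right) \left(\left(-6\right) 1\right) = \left(9 + u\right) \left(-6\right) = -54 - 6 u$)
$\left(6099 - \left(-1\right) \left(-612\right)\right) - U{\left(-170 \right)} = \left(6099 - \left(-1\right) \left(-612\right)\right) - \left(-54 - -1020\right) = \left(6099 - 612\right) - \left(-54 + 1020\right) = \left(6099 - 612\right) - 966 = 5487 - 966 = 4521$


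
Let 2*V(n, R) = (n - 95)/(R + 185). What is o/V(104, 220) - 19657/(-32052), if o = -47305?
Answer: -136459767743/32052 ≈ -4.2574e+6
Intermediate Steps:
V(n, R) = (-95 + n)/(2*(185 + R)) (V(n, R) = ((n - 95)/(R + 185))/2 = ((-95 + n)/(185 + R))/2 = (-95 + n)/(2*(185 + R)))
o/V(104, 220) - 19657/(-32052) = -47305*2*(185 + 220)/(-95 + 104) - 19657/(-32052) = -47305/((½)*9/405) - 19657*(-1/32052) = -47305/((½)*(1/405)*9) + 19657/32052 = -47305/1/90 + 19657/32052 = -47305*90 + 19657/32052 = -4257450 + 19657/32052 = -136459767743/32052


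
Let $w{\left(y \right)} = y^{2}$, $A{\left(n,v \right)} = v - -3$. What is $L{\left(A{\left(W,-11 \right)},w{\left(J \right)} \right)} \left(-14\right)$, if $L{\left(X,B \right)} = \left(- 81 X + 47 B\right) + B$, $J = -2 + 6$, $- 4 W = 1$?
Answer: $-19824$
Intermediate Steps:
$W = - \frac{1}{4}$ ($W = \left(- \frac{1}{4}\right) 1 = - \frac{1}{4} \approx -0.25$)
$J = 4$
$A{\left(n,v \right)} = 3 + v$ ($A{\left(n,v \right)} = v + 3 = 3 + v$)
$L{\left(X,B \right)} = - 81 X + 48 B$
$L{\left(A{\left(W,-11 \right)},w{\left(J \right)} \right)} \left(-14\right) = \left(- 81 \left(3 - 11\right) + 48 \cdot 4^{2}\right) \left(-14\right) = \left(\left(-81\right) \left(-8\right) + 48 \cdot 16\right) \left(-14\right) = \left(648 + 768\right) \left(-14\right) = 1416 \left(-14\right) = -19824$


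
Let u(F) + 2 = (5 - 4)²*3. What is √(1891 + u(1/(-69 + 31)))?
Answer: 2*√473 ≈ 43.497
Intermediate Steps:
u(F) = 1 (u(F) = -2 + (5 - 4)²*3 = -2 + 1²*3 = -2 + 1*3 = -2 + 3 = 1)
√(1891 + u(1/(-69 + 31))) = √(1891 + 1) = √1892 = 2*√473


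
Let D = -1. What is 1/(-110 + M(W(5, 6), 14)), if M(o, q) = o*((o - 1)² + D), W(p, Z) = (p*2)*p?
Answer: 1/119890 ≈ 8.3410e-6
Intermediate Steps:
W(p, Z) = 2*p² (W(p, Z) = (2*p)*p = 2*p²)
M(o, q) = o*(-1 + (-1 + o)²) (M(o, q) = o*((o - 1)² - 1) = o*((-1 + o)² - 1) = o*(-1 + (-1 + o)²))
1/(-110 + M(W(5, 6), 14)) = 1/(-110 + (2*5²)²*(-2 + 2*5²)) = 1/(-110 + (2*25)²*(-2 + 2*25)) = 1/(-110 + 50²*(-2 + 50)) = 1/(-110 + 2500*48) = 1/(-110 + 120000) = 1/119890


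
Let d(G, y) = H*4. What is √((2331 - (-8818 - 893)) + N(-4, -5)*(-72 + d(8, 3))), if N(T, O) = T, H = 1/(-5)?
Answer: √308330/5 ≈ 111.05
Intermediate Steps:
H = -⅕ ≈ -0.20000
d(G, y) = -⅘ (d(G, y) = -⅕*4 = -⅘)
√((2331 - (-8818 - 893)) + N(-4, -5)*(-72 + d(8, 3))) = √((2331 - (-8818 - 893)) - 4*(-72 - ⅘)) = √((2331 - 1*(-9711)) - 4*(-364/5)) = √((2331 + 9711) + 1456/5) = √(12042 + 1456/5) = √(61666/5) = √308330/5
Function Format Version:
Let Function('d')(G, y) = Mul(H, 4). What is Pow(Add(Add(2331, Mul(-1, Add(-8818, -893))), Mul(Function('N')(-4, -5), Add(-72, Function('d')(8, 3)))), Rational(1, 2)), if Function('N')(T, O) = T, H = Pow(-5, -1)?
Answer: Mul(Rational(1, 5), Pow(308330, Rational(1, 2))) ≈ 111.05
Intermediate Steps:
H = Rational(-1, 5) ≈ -0.20000
Function('d')(G, y) = Rational(-4, 5) (Function('d')(G, y) = Mul(Rational(-1, 5), 4) = Rational(-4, 5))
Pow(Add(Add(2331, Mul(-1, Add(-8818, -893))), Mul(Function('N')(-4, -5), Add(-72, Function('d')(8, 3)))), Rational(1, 2)) = Pow(Add(Add(2331, Mul(-1, Add(-8818, -893))), Mul(-4, Add(-72, Rational(-4, 5)))), Rational(1, 2)) = Pow(Add(Add(2331, Mul(-1, -9711)), Mul(-4, Rational(-364, 5))), Rational(1, 2)) = Pow(Add(Add(2331, 9711), Rational(1456, 5)), Rational(1, 2)) = Pow(Add(12042, Rational(1456, 5)), Rational(1, 2)) = Pow(Rational(61666, 5), Rational(1, 2)) = Mul(Rational(1, 5), Pow(308330, Rational(1, 2)))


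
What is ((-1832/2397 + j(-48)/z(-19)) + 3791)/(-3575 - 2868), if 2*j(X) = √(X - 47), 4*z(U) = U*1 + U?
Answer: -9085195/15443871 + I*√95/122417 ≈ -0.58827 + 7.962e-5*I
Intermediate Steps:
z(U) = U/2 (z(U) = (U*1 + U)/4 = (U + U)/4 = (2*U)/4 = U/2)
j(X) = √(-47 + X)/2 (j(X) = √(X - 47)/2 = √(-47 + X)/2)
((-1832/2397 + j(-48)/z(-19)) + 3791)/(-3575 - 2868) = ((-1832/2397 + (√(-47 - 48)/2)/(((½)*(-19)))) + 3791)/(-3575 - 2868) = ((-1832*1/2397 + (√(-95)/2)/(-19/2)) + 3791)/(-6443) = ((-1832/2397 + ((I*√95)/2)*(-2/19)) + 3791)*(-1/6443) = ((-1832/2397 + (I*√95/2)*(-2/19)) + 3791)*(-1/6443) = ((-1832/2397 - I*√95/19) + 3791)*(-1/6443) = (9085195/2397 - I*√95/19)*(-1/6443) = -9085195/15443871 + I*√95/122417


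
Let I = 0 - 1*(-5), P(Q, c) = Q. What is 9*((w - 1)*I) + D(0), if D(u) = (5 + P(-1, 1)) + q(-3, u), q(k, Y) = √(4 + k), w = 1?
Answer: 5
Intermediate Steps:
I = 5 (I = 0 + 5 = 5)
D(u) = 5 (D(u) = (5 - 1) + √(4 - 3) = 4 + √1 = 4 + 1 = 5)
9*((w - 1)*I) + D(0) = 9*((1 - 1)*5) + 5 = 9*(0*5) + 5 = 9*0 + 5 = 0 + 5 = 5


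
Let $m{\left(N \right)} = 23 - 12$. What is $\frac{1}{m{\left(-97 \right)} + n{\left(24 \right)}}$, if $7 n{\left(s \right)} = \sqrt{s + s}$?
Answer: $\frac{539}{5881} - \frac{28 \sqrt{3}}{5881} \approx 0.083405$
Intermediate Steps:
$m{\left(N \right)} = 11$
$n{\left(s \right)} = \frac{\sqrt{2} \sqrt{s}}{7}$ ($n{\left(s \right)} = \frac{\sqrt{s + s}}{7} = \frac{\sqrt{2 s}}{7} = \frac{\sqrt{2} \sqrt{s}}{7}$)
$\frac{1}{m{\left(-97 \right)} + n{\left(24 \right)}} = \frac{1}{11 + \frac{\sqrt{2} \sqrt{24}}{7}} = \frac{1}{11 + \frac{\sqrt{2} \cdot 2 \sqrt{6}}{7}} = \frac{1}{11 + \frac{4 \sqrt{3}}{7}}$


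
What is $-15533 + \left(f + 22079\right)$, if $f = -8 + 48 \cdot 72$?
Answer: $9994$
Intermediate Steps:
$f = 3448$ ($f = -8 + 3456 = 3448$)
$-15533 + \left(f + 22079\right) = -15533 + \left(3448 + 22079\right) = -15533 + 25527 = 9994$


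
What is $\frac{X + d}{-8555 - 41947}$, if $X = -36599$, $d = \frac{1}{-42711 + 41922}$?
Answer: $\frac{14438306}{19923039} \approx 0.7247$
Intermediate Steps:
$d = - \frac{1}{789}$ ($d = \frac{1}{-789} = - \frac{1}{789} \approx -0.0012674$)
$\frac{X + d}{-8555 - 41947} = \frac{-36599 - \frac{1}{789}}{-8555 - 41947} = - \frac{28876612}{789 \left(-50502\right)} = \left(- \frac{28876612}{789}\right) \left(- \frac{1}{50502}\right) = \frac{14438306}{19923039}$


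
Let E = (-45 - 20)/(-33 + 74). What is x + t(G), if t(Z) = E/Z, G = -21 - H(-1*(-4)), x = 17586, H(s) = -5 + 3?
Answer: 13699559/779 ≈ 17586.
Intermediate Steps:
H(s) = -2
E = -65/41 ≈ -1.5854
G = -19 (G = -21 - 1*(-2) = -21 + 2 = -19)
t(Z) = -65/(41*Z)
x + t(G) = 17586 - 65/41/(-19) = 17586 - 65/41*(-1/19) = 17586 + 65/779 = 13699559/779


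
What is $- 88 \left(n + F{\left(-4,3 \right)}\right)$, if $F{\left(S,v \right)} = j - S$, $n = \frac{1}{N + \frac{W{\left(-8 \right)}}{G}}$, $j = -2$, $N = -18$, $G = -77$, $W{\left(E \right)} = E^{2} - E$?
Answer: $- \frac{124916}{729} \approx -171.35$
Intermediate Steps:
$n = - \frac{77}{1458}$ ($n = \frac{1}{-18 + \frac{\left(-8\right) \left(-1 - 8\right)}{-77}} = \frac{1}{-18 + \left(-8\right) \left(-9\right) \left(- \frac{1}{77}\right)} = \frac{1}{-18 + 72 \left(- \frac{1}{77}\right)} = \frac{1}{-18 - \frac{72}{77}} = \frac{1}{- \frac{1458}{77}} = - \frac{77}{1458} \approx -0.052812$)
$F{\left(S,v \right)} = -2 - S$
$- 88 \left(n + F{\left(-4,3 \right)}\right) = - 88 \left(- \frac{77}{1458} - -2\right) = - 88 \left(- \frac{77}{1458} + \left(-2 + 4\right)\right) = - 88 \left(- \frac{77}{1458} + 2\right) = \left(-88\right) \frac{2839}{1458} = - \frac{124916}{729}$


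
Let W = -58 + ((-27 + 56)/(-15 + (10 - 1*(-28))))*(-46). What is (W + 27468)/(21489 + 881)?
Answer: 13676/11185 ≈ 1.2227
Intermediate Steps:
W = -116 (W = -58 + (29/(-15 + (10 + 28)))*(-46) = -58 + (29/(-15 + 38))*(-46) = -58 + (29/23)*(-46) = -58 - 58 = -116)
(W + 27468)/(21489 + 881) = (-116 + 27468)/(21489 + 881) = 27352/22370 = 27352*(1/22370) = 13676/11185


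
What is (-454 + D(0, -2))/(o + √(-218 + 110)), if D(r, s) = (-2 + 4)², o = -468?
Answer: 1950/2029 + 25*I*√3/2029 ≈ 0.96106 + 0.021341*I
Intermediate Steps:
D(r, s) = 4 (D(r, s) = 2² = 4)
(-454 + D(0, -2))/(o + √(-218 + 110)) = (-454 + 4)/(-468 + √(-218 + 110)) = -450/(-468 + √(-108)) = -450/(-468 + 6*I*√3)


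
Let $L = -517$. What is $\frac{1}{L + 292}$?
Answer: $- \frac{1}{225} \approx -0.0044444$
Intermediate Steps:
$\frac{1}{L + 292} = \frac{1}{-517 + 292} = \frac{1}{-225} = - \frac{1}{225}$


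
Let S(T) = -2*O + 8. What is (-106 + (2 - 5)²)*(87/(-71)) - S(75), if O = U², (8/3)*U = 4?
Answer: 16381/142 ≈ 115.36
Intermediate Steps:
U = 3/2 (U = (3/8)*4 = 3/2 ≈ 1.5000)
O = 9/4 (O = (3/2)² = 9/4 ≈ 2.2500)
S(T) = 7/2 (S(T) = -2*9/4 + 8 = -9/2 + 8 = 7/2)
(-106 + (2 - 5)²)*(87/(-71)) - S(75) = (-106 + (2 - 5)²)*(87/(-71)) - 1*7/2 = (-106 + (-3)²)*(87*(-1/71)) - 7/2 = (-106 + 9)*(-87/71) - 7/2 = -97*(-87/71) - 7/2 = 8439/71 - 7/2 = 16381/142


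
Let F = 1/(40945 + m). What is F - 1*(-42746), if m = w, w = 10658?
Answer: 2205821839/51603 ≈ 42746.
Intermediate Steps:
m = 10658
F = 1/51603 (F = 1/(40945 + 10658) = 1/51603 ≈ 1.9379e-5)
F - 1*(-42746) = 1/51603 - 1*(-42746) = 1/51603 + 42746 = 2205821839/51603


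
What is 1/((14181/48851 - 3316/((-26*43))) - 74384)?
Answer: -27307709/2031167704119 ≈ -1.3444e-5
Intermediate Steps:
1/((14181/48851 - 3316/((-26*43))) - 74384) = 1/((14181*(1/48851) - 3316/(-1118)) - 74384) = 1/((14181/48851 - 3316*(-1/1118)) - 74384) = 1/((14181/48851 + 1658/559) - 74384) = 1/(88922137/27307709 - 74384) = 1/(-2031167704119/27307709) = -27307709/2031167704119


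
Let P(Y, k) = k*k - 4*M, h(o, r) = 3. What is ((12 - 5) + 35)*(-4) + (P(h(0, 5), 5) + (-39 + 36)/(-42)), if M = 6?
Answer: -2337/14 ≈ -166.93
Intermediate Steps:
P(Y, k) = -24 + k**2 (P(Y, k) = k*k - 4*6 = k**2 - 24 = -24 + k**2)
((12 - 5) + 35)*(-4) + (P(h(0, 5), 5) + (-39 + 36)/(-42)) = ((12 - 5) + 35)*(-4) + ((-24 + 5**2) + (-39 + 36)/(-42)) = (7 + 35)*(-4) + ((-24 + 25) - 3*(-1/42)) = 42*(-4) + (1 + 1/14) = -168 + 15/14 = -2337/14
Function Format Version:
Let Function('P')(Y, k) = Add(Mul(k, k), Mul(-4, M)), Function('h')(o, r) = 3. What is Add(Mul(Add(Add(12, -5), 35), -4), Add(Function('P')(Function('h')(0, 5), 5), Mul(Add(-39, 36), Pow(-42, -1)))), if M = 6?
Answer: Rational(-2337, 14) ≈ -166.93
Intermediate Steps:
Function('P')(Y, k) = Add(-24, Pow(k, 2)) (Function('P')(Y, k) = Add(Mul(k, k), Mul(-4, 6)) = Add(Pow(k, 2), -24) = Add(-24, Pow(k, 2)))
Add(Mul(Add(Add(12, -5), 35), -4), Add(Function('P')(Function('h')(0, 5), 5), Mul(Add(-39, 36), Pow(-42, -1)))) = Add(Mul(Add(Add(12, -5), 35), -4), Add(Add(-24, Pow(5, 2)), Mul(Add(-39, 36), Pow(-42, -1)))) = Add(Mul(Add(7, 35), -4), Add(Add(-24, 25), Mul(-3, Rational(-1, 42)))) = Add(Mul(42, -4), Add(1, Rational(1, 14))) = Add(-168, Rational(15, 14)) = Rational(-2337, 14)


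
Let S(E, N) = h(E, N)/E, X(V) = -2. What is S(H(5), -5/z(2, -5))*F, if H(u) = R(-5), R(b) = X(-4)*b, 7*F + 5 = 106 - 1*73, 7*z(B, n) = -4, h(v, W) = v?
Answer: 4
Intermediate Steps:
z(B, n) = -4/7 (z(B, n) = (1/7)*(-4) = -4/7)
F = 4 (F = -5/7 + (106 - 1*73)/7 = -5/7 + (106 - 73)/7 = -5/7 + (1/7)*33 = -5/7 + 33/7 = 4)
R(b) = -2*b
H(u) = 10 (H(u) = -2*(-5) = 10)
S(E, N) = 1 (S(E, N) = E/E = 1)
S(H(5), -5/z(2, -5))*F = 1*4 = 4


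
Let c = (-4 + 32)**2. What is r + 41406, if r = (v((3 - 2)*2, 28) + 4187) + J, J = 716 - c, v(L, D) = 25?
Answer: 45550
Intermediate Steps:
c = 784 (c = 28**2 = 784)
J = -68 (J = 716 - 1*784 = 716 - 784 = -68)
r = 4144 (r = (25 + 4187) - 68 = 4212 - 68 = 4144)
r + 41406 = 4144 + 41406 = 45550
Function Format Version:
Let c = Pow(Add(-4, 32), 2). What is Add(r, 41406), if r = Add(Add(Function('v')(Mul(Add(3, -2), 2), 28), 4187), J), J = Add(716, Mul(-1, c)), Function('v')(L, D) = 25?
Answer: 45550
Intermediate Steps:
c = 784 (c = Pow(28, 2) = 784)
J = -68 (J = Add(716, Mul(-1, 784)) = Add(716, -784) = -68)
r = 4144 (r = Add(Add(25, 4187), -68) = Add(4212, -68) = 4144)
Add(r, 41406) = Add(4144, 41406) = 45550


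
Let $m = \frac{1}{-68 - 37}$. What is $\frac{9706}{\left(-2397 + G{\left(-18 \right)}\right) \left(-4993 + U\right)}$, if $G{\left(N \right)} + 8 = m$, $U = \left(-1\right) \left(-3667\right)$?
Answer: $\frac{169855}{55808246} \approx 0.0030435$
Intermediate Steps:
$U = 3667$
$m = - \frac{1}{105}$ ($m = \frac{1}{-105} = - \frac{1}{105} \approx -0.0095238$)
$G{\left(N \right)} = - \frac{841}{105}$ ($G{\left(N \right)} = -8 - \frac{1}{105} = - \frac{841}{105}$)
$\frac{9706}{\left(-2397 + G{\left(-18 \right)}\right) \left(-4993 + U\right)} = \frac{9706}{\left(-2397 - \frac{841}{105}\right) \left(-4993 + 3667\right)} = \frac{9706}{\left(- \frac{252526}{105}\right) \left(-1326\right)} = \frac{9706}{\frac{111616492}{35}} = 9706 \cdot \frac{35}{111616492} = \frac{169855}{55808246}$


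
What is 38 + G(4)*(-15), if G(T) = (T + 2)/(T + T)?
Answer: 107/4 ≈ 26.750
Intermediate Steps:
G(T) = (2 + T)/(2*T) (G(T) = (2 + T)/((2*T)) = (2 + T)*(1/(2*T)) = (2 + T)/(2*T))
38 + G(4)*(-15) = 38 + ((1/2)*(2 + 4)/4)*(-15) = 38 + ((1/2)*(1/4)*6)*(-15) = 38 + (3/4)*(-15) = 38 - 45/4 = 107/4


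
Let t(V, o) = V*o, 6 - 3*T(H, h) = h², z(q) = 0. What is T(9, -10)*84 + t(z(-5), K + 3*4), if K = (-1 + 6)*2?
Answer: -2632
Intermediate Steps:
K = 10 (K = 5*2 = 10)
T(H, h) = 2 - h²/3
T(9, -10)*84 + t(z(-5), K + 3*4) = (2 - ⅓*(-10)²)*84 + 0*(10 + 3*4) = (2 - ⅓*100)*84 + 0*(10 + 12) = (2 - 100/3)*84 + 0*22 = -94/3*84 + 0 = -2632 + 0 = -2632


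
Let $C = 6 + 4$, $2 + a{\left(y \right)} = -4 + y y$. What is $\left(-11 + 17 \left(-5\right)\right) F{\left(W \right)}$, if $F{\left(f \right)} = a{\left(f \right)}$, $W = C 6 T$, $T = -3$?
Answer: $-3109824$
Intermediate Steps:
$a{\left(y \right)} = -6 + y^{2}$ ($a{\left(y \right)} = -2 + \left(-4 + y y\right) = -2 + \left(-4 + y^{2}\right) = -6 + y^{2}$)
$C = 10$
$W = -180$ ($W = 10 \cdot 6 \left(-3\right) = 60 \left(-3\right) = -180$)
$F{\left(f \right)} = -6 + f^{2}$
$\left(-11 + 17 \left(-5\right)\right) F{\left(W \right)} = \left(-11 + 17 \left(-5\right)\right) \left(-6 + \left(-180\right)^{2}\right) = \left(-11 - 85\right) \left(-6 + 32400\right) = \left(-96\right) 32394 = -3109824$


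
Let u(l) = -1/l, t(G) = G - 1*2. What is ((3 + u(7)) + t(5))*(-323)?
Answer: -13243/7 ≈ -1891.9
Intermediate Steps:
t(G) = -2 + G (t(G) = G - 2 = -2 + G)
((3 + u(7)) + t(5))*(-323) = ((3 - 1/7) + (-2 + 5))*(-323) = ((3 - 1*1/7) + 3)*(-323) = ((3 - 1/7) + 3)*(-323) = (20/7 + 3)*(-323) = (41/7)*(-323) = -13243/7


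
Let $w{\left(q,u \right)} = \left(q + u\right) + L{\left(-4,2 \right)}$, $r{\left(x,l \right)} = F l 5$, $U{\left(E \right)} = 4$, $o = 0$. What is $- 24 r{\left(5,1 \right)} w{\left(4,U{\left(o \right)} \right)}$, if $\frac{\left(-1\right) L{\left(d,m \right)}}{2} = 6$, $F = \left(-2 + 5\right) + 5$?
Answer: $3840$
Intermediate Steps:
$F = 8$ ($F = 3 + 5 = 8$)
$L{\left(d,m \right)} = -12$ ($L{\left(d,m \right)} = \left(-2\right) 6 = -12$)
$r{\left(x,l \right)} = 40 l$ ($r{\left(x,l \right)} = 8 l 5 = 40 l$)
$w{\left(q,u \right)} = -12 + q + u$ ($w{\left(q,u \right)} = \left(q + u\right) - 12 = -12 + q + u$)
$- 24 r{\left(5,1 \right)} w{\left(4,U{\left(o \right)} \right)} = - 24 \cdot 40 \cdot 1 \left(-12 + 4 + 4\right) = \left(-24\right) 40 \left(-4\right) = \left(-960\right) \left(-4\right) = 3840$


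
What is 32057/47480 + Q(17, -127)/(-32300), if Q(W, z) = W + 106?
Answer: 51480053/76680200 ≈ 0.67136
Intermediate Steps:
Q(W, z) = 106 + W
32057/47480 + Q(17, -127)/(-32300) = 32057/47480 + (106 + 17)/(-32300) = 32057*(1/47480) + 123*(-1/32300) = 32057/47480 - 123/32300 = 51480053/76680200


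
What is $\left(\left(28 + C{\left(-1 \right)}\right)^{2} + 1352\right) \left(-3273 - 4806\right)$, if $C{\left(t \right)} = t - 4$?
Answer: $-15196599$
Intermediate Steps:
$C{\left(t \right)} = -4 + t$
$\left(\left(28 + C{\left(-1 \right)}\right)^{2} + 1352\right) \left(-3273 - 4806\right) = \left(\left(28 - 5\right)^{2} + 1352\right) \left(-3273 - 4806\right) = \left(\left(28 - 5\right)^{2} + 1352\right) \left(-8079\right) = \left(23^{2} + 1352\right) \left(-8079\right) = \left(529 + 1352\right) \left(-8079\right) = 1881 \left(-8079\right) = -15196599$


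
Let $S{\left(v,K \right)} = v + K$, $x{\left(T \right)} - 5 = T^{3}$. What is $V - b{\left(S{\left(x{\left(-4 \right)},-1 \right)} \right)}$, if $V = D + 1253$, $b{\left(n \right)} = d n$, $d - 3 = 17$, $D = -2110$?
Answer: $343$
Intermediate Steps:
$d = 20$ ($d = 3 + 17 = 20$)
$x{\left(T \right)} = 5 + T^{3}$
$S{\left(v,K \right)} = K + v$
$b{\left(n \right)} = 20 n$
$V = -857$ ($V = -2110 + 1253 = -857$)
$V - b{\left(S{\left(x{\left(-4 \right)},-1 \right)} \right)} = -857 - 20 \left(-1 + \left(5 + \left(-4\right)^{3}\right)\right) = -857 - 20 \left(-1 + \left(5 - 64\right)\right) = -857 - 20 \left(-1 - 59\right) = -857 - 20 \left(-60\right) = -857 - -1200 = -857 + 1200 = 343$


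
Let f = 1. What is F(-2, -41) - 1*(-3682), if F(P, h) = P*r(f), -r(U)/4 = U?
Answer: 3690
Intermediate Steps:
r(U) = -4*U
F(P, h) = -4*P (F(P, h) = P*(-4*1) = P*(-4) = -4*P)
F(-2, -41) - 1*(-3682) = -4*(-2) - 1*(-3682) = 8 + 3682 = 3690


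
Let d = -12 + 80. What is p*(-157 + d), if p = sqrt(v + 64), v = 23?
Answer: -89*sqrt(87) ≈ -830.14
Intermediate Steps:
p = sqrt(87) (p = sqrt(23 + 64) = sqrt(87) ≈ 9.3274)
d = 68
p*(-157 + d) = sqrt(87)*(-157 + 68) = sqrt(87)*(-89) = -89*sqrt(87)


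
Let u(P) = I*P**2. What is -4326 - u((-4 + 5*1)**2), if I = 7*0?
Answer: -4326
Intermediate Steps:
I = 0
u(P) = 0 (u(P) = 0*P**2 = 0)
-4326 - u((-4 + 5*1)**2) = -4326 - 1*0 = -4326 + 0 = -4326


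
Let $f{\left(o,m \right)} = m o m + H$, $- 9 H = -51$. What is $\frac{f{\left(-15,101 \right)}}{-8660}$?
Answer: $\frac{114757}{6495} \approx 17.669$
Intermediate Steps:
$H = \frac{17}{3}$ ($H = \left(- \frac{1}{9}\right) \left(-51\right) = \frac{17}{3} \approx 5.6667$)
$f{\left(o,m \right)} = \frac{17}{3} + o m^{2}$ ($f{\left(o,m \right)} = m o m + \frac{17}{3} = o m^{2} + \frac{17}{3} = \frac{17}{3} + o m^{2}$)
$\frac{f{\left(-15,101 \right)}}{-8660} = \frac{\frac{17}{3} - 15 \cdot 101^{2}}{-8660} = \left(\frac{17}{3} - 153015\right) \left(- \frac{1}{8660}\right) = \left(- \frac{459028}{3}\right) \left(- \frac{1}{8660}\right) = \frac{114757}{6495}$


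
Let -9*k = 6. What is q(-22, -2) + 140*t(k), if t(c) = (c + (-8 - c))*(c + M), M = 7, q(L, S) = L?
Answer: -21346/3 ≈ -7115.3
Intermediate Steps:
k = -⅔ (k = -⅑*6 = -⅔ ≈ -0.66667)
t(c) = -56 - 8*c (t(c) = (c + (-8 - c))*(c + 7) = -8*(7 + c) = -56 - 8*c)
q(-22, -2) + 140*t(k) = -22 + 140*(-56 - 8*(-⅔)) = -22 + 140*(-56 + 16/3) = -22 + 140*(-152/3) = -22 - 21280/3 = -21346/3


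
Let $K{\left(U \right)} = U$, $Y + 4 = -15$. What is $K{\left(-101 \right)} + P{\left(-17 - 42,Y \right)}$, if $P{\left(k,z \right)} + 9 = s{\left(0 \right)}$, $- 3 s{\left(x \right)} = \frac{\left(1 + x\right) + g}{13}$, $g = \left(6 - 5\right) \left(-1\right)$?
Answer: $-110$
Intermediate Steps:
$Y = -19$ ($Y = -4 - 15 = -19$)
$g = -1$ ($g = 1 \left(-1\right) = -1$)
$s{\left(x \right)} = - \frac{x}{39}$ ($s{\left(x \right)} = - \frac{\left(\left(1 + x\right) - 1\right) \frac{1}{13}}{3} = - \frac{x \frac{1}{13}}{3} = - \frac{\frac{1}{13} x}{3} = - \frac{x}{39}$)
$P{\left(k,z \right)} = -9$ ($P{\left(k,z \right)} = -9 - 0 = -9 + 0 = -9$)
$K{\left(-101 \right)} + P{\left(-17 - 42,Y \right)} = -101 - 9 = -110$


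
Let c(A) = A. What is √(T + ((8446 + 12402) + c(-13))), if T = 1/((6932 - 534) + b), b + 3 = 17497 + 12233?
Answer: 2*√940830470/425 ≈ 144.34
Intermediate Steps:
b = 29727 (b = -3 + (17497 + 12233) = -3 + 29730 = 29727)
T = 1/36125 (T = 1/((6932 - 534) + 29727) = 1/(6398 + 29727) = 1/36125 ≈ 2.7682e-5)
√(T + ((8446 + 12402) + c(-13))) = √(1/36125 + ((8446 + 12402) - 13)) = √(1/36125 + (20848 - 13)) = √(1/36125 + 20835) = √(752664376/36125) = 2*√940830470/425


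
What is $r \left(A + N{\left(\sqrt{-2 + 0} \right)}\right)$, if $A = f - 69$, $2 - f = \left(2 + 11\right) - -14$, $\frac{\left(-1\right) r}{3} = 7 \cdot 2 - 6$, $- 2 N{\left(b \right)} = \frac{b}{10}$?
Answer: $2256 + \frac{6 i \sqrt{2}}{5} \approx 2256.0 + 1.6971 i$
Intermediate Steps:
$N{\left(b \right)} = - \frac{b}{20}$ ($N{\left(b \right)} = - \frac{b \frac{1}{10}}{2} = - \frac{\frac{1}{10} b}{2} = - \frac{b}{20}$)
$r = -24$ ($r = - 3 \left(7 \cdot 2 - 6\right) = - 3 \left(14 - 6\right) = \left(-3\right) 8 = -24$)
$f = -25$ ($f = 2 - \left(\left(2 + 11\right) - -14\right) = 2 - \left(13 + 14\right) = 2 - 27 = -25$)
$A = -94$ ($A = -25 - 69 = -94$)
$r \left(A + N{\left(\sqrt{-2 + 0} \right)}\right) = - 24 \left(-94 - \frac{\sqrt{-2 + 0}}{20}\right) = - 24 \left(-94 - \frac{\sqrt{-2}}{20}\right) = - 24 \left(-94 - \frac{i \sqrt{2}}{20}\right) = 2256 + \frac{6 i \sqrt{2}}{5}$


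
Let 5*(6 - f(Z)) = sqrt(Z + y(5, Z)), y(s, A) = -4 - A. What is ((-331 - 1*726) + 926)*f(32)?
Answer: -786 + 262*I/5 ≈ -786.0 + 52.4*I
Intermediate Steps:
f(Z) = 6 - 2*I/5 (f(Z) = 6 - sqrt(Z + (-4 - Z))/5 = 6 - 2*I/5)
((-331 - 1*726) + 926)*f(32) = ((-331 - 1*726) + 926)*(6 - 2*I/5) = ((-331 - 726) + 926)*(6 - 2*I/5) = (-1057 + 926)*(6 - 2*I/5) = -131*(6 - 2*I/5) = -786 + 262*I/5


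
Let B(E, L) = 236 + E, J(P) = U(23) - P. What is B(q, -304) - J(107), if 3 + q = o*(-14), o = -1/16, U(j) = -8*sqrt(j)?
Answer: 2727/8 + 8*sqrt(23) ≈ 379.24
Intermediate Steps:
o = -1/16 (o = -1*1/16 = -1/16 ≈ -0.062500)
J(P) = -P - 8*sqrt(23) (J(P) = -8*sqrt(23) - P = -P - 8*sqrt(23))
q = -17/8 (q = -3 - 1/16*(-14) = -3 + 7/8 = -17/8 ≈ -2.1250)
B(q, -304) - J(107) = (236 - 17/8) - (-1*107 - 8*sqrt(23)) = 1871/8 - (-107 - 8*sqrt(23)) = 1871/8 + (107 + 8*sqrt(23)) = 2727/8 + 8*sqrt(23)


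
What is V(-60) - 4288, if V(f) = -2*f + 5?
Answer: -4163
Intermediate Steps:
V(f) = 5 - 2*f
V(-60) - 4288 = (5 - 2*(-60)) - 4288 = (5 + 120) - 4288 = 125 - 4288 = -4163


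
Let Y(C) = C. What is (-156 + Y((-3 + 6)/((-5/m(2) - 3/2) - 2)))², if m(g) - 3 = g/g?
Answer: 8856576/361 ≈ 24533.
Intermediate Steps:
m(g) = 4 (m(g) = 3 + g/g = 3 + 1 = 4)
(-156 + Y((-3 + 6)/((-5/m(2) - 3/2) - 2)))² = (-156 + (-3 + 6)/((-5/4 - 3/2) - 2))² = (-156 + 3/((-5*¼ - 3*½) - 2))² = (-156 + 3/((-5/4 - 3/2) - 2))² = (-156 + 3/(-11/4 - 2))² = (-156 + 3/(-19/4))² = (-156 + 3*(-4/19))² = (-156 - 12/19)² = (-2976/19)² = 8856576/361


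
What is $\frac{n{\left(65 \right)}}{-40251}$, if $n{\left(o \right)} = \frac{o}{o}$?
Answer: $- \frac{1}{40251} \approx -2.4844 \cdot 10^{-5}$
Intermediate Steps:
$n{\left(o \right)} = 1$
$\frac{n{\left(65 \right)}}{-40251} = 1 \frac{1}{-40251} = 1 \left(- \frac{1}{40251}\right) = - \frac{1}{40251}$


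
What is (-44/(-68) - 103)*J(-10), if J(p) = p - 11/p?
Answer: 15486/17 ≈ 910.94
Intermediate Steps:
(-44/(-68) - 103)*J(-10) = (-44/(-68) - 103)*(-10 - 11/(-10)) = (-44*(-1/68) - 103)*(-10 - 11*(-⅒)) = (11/17 - 103)*(-10 + 11/10) = -1740/17*(-89/10) = 15486/17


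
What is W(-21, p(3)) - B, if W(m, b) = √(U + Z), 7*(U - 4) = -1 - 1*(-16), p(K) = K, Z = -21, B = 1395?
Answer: -1395 + 2*I*√182/7 ≈ -1395.0 + 3.8545*I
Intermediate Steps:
U = 43/7 (U = 4 + (-1 - 1*(-16))/7 = 4 + (-1 + 16)/7 = 4 + (⅐)*15 = 4 + 15/7 = 43/7 ≈ 6.1429)
W(m, b) = 2*I*√182/7 (W(m, b) = √(43/7 - 21) = √(-104/7) = 2*I*√182/7)
W(-21, p(3)) - B = 2*I*√182/7 - 1*1395 = 2*I*√182/7 - 1395 = -1395 + 2*I*√182/7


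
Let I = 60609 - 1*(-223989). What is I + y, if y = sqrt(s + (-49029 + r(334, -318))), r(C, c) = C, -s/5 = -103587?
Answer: 284598 + 2*sqrt(117310) ≈ 2.8528e+5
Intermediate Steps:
s = 517935 (s = -5*(-103587) = 517935)
y = 2*sqrt(117310) (y = sqrt(517935 + (-49029 + 334)) = sqrt(517935 - 48695) = sqrt(469240) = 2*sqrt(117310) ≈ 685.01)
I = 284598 (I = 60609 + 223989 = 284598)
I + y = 284598 + 2*sqrt(117310)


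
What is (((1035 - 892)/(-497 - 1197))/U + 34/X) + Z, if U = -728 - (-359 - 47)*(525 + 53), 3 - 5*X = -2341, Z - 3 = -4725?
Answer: -49843914126119/10555840680 ≈ -4721.9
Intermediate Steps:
Z = -4722 (Z = 3 - 4725 = -4722)
X = 2344/5 (X = 3/5 - 1/5*(-2341) = 3/5 + 2341/5 = 2344/5 ≈ 468.80)
U = 233940 (U = -728 - (-406)*578 = -728 - 1*(-234668) = -728 + 234668 = 233940)
(((1035 - 892)/(-497 - 1197))/U + 34/X) + Z = (((1035 - 892)/(-497 - 1197))/233940 + 34/(2344/5)) - 4722 = ((143/(-1694))*(1/233940) + 34*(5/2344)) - 4722 = ((143*(-1/1694))*(1/233940) + 85/1172) - 4722 = (-13/154*1/233940 + 85/1172) - 4722 = (-13/36026760 + 85/1172) - 4722 = 765564841/10555840680 - 4722 = -49843914126119/10555840680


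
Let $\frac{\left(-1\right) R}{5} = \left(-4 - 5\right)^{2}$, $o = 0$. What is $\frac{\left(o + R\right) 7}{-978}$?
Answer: $\frac{945}{326} \approx 2.8988$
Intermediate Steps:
$R = -405$ ($R = - 5 \left(-4 - 5\right)^{2} = - 5 \left(-9\right)^{2} = \left(-5\right) 81 = -405$)
$\frac{\left(o + R\right) 7}{-978} = \frac{\left(0 - 405\right) 7}{-978} = \left(-405\right) 7 \left(- \frac{1}{978}\right) = \left(-2835\right) \left(- \frac{1}{978}\right) = \frac{945}{326}$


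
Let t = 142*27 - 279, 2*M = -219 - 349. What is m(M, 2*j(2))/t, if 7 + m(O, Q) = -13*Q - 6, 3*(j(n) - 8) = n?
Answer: -143/2133 ≈ -0.067042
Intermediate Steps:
j(n) = 8 + n/3
M = -284 (M = (-219 - 349)/2 = (½)*(-568) = -284)
t = 3555 (t = 3834 - 279 = 3555)
m(O, Q) = -13 - 13*Q (m(O, Q) = -7 + (-13*Q - 6) = -7 + (-6 - 13*Q) = -13 - 13*Q)
m(M, 2*j(2))/t = (-13 - 26*(8 + (⅓)*2))/3555 = (-13 - 26*(8 + ⅔))*(1/3555) = (-13 - 26*26/3)*(1/3555) = (-13 - 13*52/3)*(1/3555) = (-13 - 676/3)*(1/3555) = -715/3*1/3555 = -143/2133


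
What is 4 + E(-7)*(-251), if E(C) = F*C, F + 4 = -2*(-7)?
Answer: 17574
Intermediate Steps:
F = 10 (F = -4 - 2*(-7) = -4 + 14 = 10)
E(C) = 10*C
4 + E(-7)*(-251) = 4 + (10*(-7))*(-251) = 4 - 70*(-251) = 4 + 17570 = 17574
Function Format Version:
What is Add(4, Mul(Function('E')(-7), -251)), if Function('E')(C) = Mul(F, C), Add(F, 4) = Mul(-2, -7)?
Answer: 17574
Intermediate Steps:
F = 10 (F = Add(-4, Mul(-2, -7)) = Add(-4, 14) = 10)
Function('E')(C) = Mul(10, C)
Add(4, Mul(Function('E')(-7), -251)) = Add(4, Mul(Mul(10, -7), -251)) = Add(4, Mul(-70, -251)) = Add(4, 17570) = 17574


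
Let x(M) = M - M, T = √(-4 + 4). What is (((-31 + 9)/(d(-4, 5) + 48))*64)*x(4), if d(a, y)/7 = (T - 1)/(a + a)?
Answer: 0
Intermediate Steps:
T = 0 (T = √0 = 0)
x(M) = 0
d(a, y) = -7/(2*a) (d(a, y) = 7*((0 - 1)/(a + a)) = 7*(-1/(2*a)) = -7/(2*a))
(((-31 + 9)/(d(-4, 5) + 48))*64)*x(4) = (((-31 + 9)/(-7/2/(-4) + 48))*64)*0 = (-22/(-7/2*(-¼) + 48)*64)*0 = (-22/(7/8 + 48)*64)*0 = (-22/391/8*64)*0 = (-22*8/391*64)*0 = -176/391*64*0 = -11264/391*0 = 0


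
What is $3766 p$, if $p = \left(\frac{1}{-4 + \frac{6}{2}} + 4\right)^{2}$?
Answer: $33894$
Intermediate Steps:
$p = 9$ ($p = \left(\frac{1}{-4 + 6 \cdot \frac{1}{2}} + 4\right)^{2} = \left(\frac{1}{-4 + 3} + 4\right)^{2} = \left(\frac{1}{-1} + 4\right)^{2} = \left(-1 + 4\right)^{2} = 3^{2} = 9$)
$3766 p = 3766 \cdot 9 = 33894$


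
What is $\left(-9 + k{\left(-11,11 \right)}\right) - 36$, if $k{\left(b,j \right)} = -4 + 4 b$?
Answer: $-93$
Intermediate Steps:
$\left(-9 + k{\left(-11,11 \right)}\right) - 36 = \left(-9 + \left(-4 + 4 \left(-11\right)\right)\right) - 36 = \left(-9 - 48\right) - 36 = -57 - 36 = -93$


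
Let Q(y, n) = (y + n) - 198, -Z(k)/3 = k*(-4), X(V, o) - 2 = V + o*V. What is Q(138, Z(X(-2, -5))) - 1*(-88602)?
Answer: 88662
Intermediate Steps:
X(V, o) = 2 + V + V*o (X(V, o) = 2 + (V + o*V) = 2 + (V + V*o) = 2 + V + V*o)
Z(k) = 12*k (Z(k) = -3*k*(-4) = -(-12)*k = 12*k)
Q(y, n) = -198 + n + y (Q(y, n) = (n + y) - 198 = -198 + n + y)
Q(138, Z(X(-2, -5))) - 1*(-88602) = (-198 + 12*(2 - 2 - 2*(-5)) + 138) - 1*(-88602) = (-198 + 12*(2 - 2 + 10) + 138) + 88602 = (-198 + 12*10 + 138) + 88602 = (-198 + 120 + 138) + 88602 = 60 + 88602 = 88662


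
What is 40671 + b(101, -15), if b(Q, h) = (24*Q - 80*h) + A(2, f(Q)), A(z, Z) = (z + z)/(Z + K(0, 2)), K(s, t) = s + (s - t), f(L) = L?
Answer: 4385209/99 ≈ 44295.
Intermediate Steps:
K(s, t) = -t + 2*s
A(z, Z) = 2*z/(-2 + Z) (A(z, Z) = (z + z)/(Z + (-1*2 + 2*0)) = (2*z)/(Z + (-2 + 0)) = (2*z)/(Z - 2) = (2*z)/(-2 + Z) = 2*z/(-2 + Z))
b(Q, h) = -80*h + 4/(-2 + Q) + 24*Q (b(Q, h) = (24*Q - 80*h) + 2*2/(-2 + Q) = (-80*h + 24*Q) + 4/(-2 + Q) = -80*h + 4/(-2 + Q) + 24*Q)
40671 + b(101, -15) = 40671 + 4*(1 + 2*(-2 + 101)*(-10*(-15) + 3*101))/(-2 + 101) = 40671 + 4*(1 + 2*99*(150 + 303))/99 = 40671 + 4*(1/99)*(1 + 2*99*453) = 40671 + 4*(1/99)*(1 + 89694) = 40671 + 4*(1/99)*89695 = 40671 + 358780/99 = 4385209/99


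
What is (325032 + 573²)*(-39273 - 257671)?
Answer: -194011628784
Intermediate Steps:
(325032 + 573²)*(-39273 - 257671) = (325032 + 328329)*(-296944) = 653361*(-296944) = -194011628784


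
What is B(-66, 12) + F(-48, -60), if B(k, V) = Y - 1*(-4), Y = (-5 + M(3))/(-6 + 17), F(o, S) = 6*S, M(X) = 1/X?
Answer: -11762/33 ≈ -356.42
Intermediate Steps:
Y = -14/33 (Y = (-5 + 1/3)/(-6 + 17) = (-5 + ⅓)/11 = -14/3*1/11 = -14/33 ≈ -0.42424)
B(k, V) = 118/33 (B(k, V) = -14/33 - 1*(-4) = -14/33 + 4 = 118/33)
B(-66, 12) + F(-48, -60) = 118/33 + 6*(-60) = 118/33 - 360 = -11762/33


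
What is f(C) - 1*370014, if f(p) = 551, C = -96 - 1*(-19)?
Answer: -369463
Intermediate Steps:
C = -77 (C = -96 + 19 = -77)
f(C) - 1*370014 = 551 - 1*370014 = 551 - 370014 = -369463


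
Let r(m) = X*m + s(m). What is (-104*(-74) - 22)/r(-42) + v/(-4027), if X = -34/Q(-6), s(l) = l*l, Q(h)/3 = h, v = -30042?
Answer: 122270931/10176229 ≈ 12.015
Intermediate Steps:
Q(h) = 3*h
s(l) = l²
X = 17/9 (X = -34/(3*(-6)) = -34/(-18) = -34*(-1/18) = 17/9 ≈ 1.8889)
r(m) = m² + 17*m/9 (r(m) = 17*m/9 + m² = m² + 17*m/9)
(-104*(-74) - 22)/r(-42) + v/(-4027) = (-104*(-74) - 22)/(((⅑)*(-42)*(17 + 9*(-42)))) - 30042/(-4027) = (7696 - 22)/(((⅑)*(-42)*(17 - 378))) - 30042*(-1/4027) = 7674/(((⅑)*(-42)*(-361))) + 30042/4027 = 7674/(5054/3) + 30042/4027 = 7674*(3/5054) + 30042/4027 = 11511/2527 + 30042/4027 = 122270931/10176229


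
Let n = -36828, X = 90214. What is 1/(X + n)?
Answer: 1/53386 ≈ 1.8732e-5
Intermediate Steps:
1/(X + n) = 1/(90214 - 36828) = 1/53386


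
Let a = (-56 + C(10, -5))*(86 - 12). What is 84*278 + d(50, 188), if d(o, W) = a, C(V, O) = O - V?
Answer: 18098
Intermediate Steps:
a = -5254 (a = (-56 + (-5 - 1*10))*(86 - 12) = (-56 + (-5 - 10))*74 = (-56 - 15)*74 = -71*74 = -5254)
d(o, W) = -5254
84*278 + d(50, 188) = 84*278 - 5254 = 23352 - 5254 = 18098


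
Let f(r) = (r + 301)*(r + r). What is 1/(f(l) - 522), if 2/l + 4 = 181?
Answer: -31329/16140622 ≈ -0.0019410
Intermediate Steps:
l = 2/177 (l = 2/(-4 + 181) = 2/177 ≈ 0.011299)
f(r) = 2*r*(301 + r) (f(r) = (301 + r)*(2*r) = 2*r*(301 + r))
1/(f(l) - 522) = 1/(2*(2/177)*(301 + 2/177) - 522) = 1/(2*(2/177)*(53279/177) - 522) = 1/(213116/31329 - 522) = 1/(-16140622/31329) = -31329/16140622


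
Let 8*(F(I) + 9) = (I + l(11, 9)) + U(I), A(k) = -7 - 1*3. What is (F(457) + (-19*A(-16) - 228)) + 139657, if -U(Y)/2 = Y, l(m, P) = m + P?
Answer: 1116443/8 ≈ 1.3956e+5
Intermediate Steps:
A(k) = -10 (A(k) = -7 - 3 = -10)
l(m, P) = P + m
U(Y) = -2*Y
F(I) = -13/2 - I/8 (F(I) = -9 + ((I + (9 + 11)) - 2*I)/8 = -9 + ((I + 20) - 2*I)/8 = -9 + ((20 + I) - 2*I)/8 = -9 + (20 - I)/8 = -9 + (5/2 - I/8) = -13/2 - I/8)
(F(457) + (-19*A(-16) - 228)) + 139657 = ((-13/2 - ⅛*457) + (-19*(-10) - 228)) + 139657 = ((-13/2 - 457/8) + (190 - 228)) + 139657 = (-509/8 - 38) + 139657 = -813/8 + 139657 = 1116443/8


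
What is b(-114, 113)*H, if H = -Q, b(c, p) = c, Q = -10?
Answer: -1140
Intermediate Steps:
H = 10 (H = -1*(-10) = 10)
b(-114, 113)*H = -114*10 = -1140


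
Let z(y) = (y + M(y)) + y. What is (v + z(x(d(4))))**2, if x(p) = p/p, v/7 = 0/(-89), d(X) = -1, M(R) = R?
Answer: 9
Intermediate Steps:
v = 0 (v = 7*(0/(-89)) = 7*(0*(-1/89)) = 7*0 = 0)
x(p) = 1
z(y) = 3*y (z(y) = (y + y) + y = 2*y + y = 3*y)
(v + z(x(d(4))))**2 = (0 + 3*1)**2 = (0 + 3)**2 = 3**2 = 9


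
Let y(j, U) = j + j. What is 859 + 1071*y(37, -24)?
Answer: 80113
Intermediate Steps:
y(j, U) = 2*j
859 + 1071*y(37, -24) = 859 + 1071*(2*37) = 859 + 1071*74 = 859 + 79254 = 80113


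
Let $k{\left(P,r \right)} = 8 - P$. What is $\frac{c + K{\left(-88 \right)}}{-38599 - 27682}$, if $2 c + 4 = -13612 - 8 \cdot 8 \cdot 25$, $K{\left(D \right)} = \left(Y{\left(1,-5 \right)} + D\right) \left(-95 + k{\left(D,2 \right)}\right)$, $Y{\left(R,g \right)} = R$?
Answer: $\frac{7695}{66281} \approx 0.1161$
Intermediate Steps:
$K{\left(D \right)} = \left(1 + D\right) \left(-87 - D\right)$ ($K{\left(D \right)} = \left(1 + D\right) \left(-95 - \left(-8 + D\right)\right) = \left(1 + D\right) \left(-87 - D\right)$)
$c = -7608$ ($c = -2 + \frac{-13612 - 8 \cdot 8 \cdot 25}{2} = -2 + \frac{-13612 - 64 \cdot 25}{2} = -2 + \frac{-13612 - 1600}{2} = -2 + \frac{1}{2} \left(-15212\right) = -2 - 7606 = -7608$)
$\frac{c + K{\left(-88 \right)}}{-38599 - 27682} = \frac{-7608 - 87}{-38599 - 27682} = \frac{-7608 - 87}{-66281} = \left(-7608 - 87\right) \left(- \frac{1}{66281}\right) = \left(-7695\right) \left(- \frac{1}{66281}\right) = \frac{7695}{66281}$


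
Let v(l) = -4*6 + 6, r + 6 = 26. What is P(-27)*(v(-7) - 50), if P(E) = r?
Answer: -1360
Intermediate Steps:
r = 20 (r = -6 + 26 = 20)
P(E) = 20
v(l) = -18 (v(l) = -24 + 6 = -18)
P(-27)*(v(-7) - 50) = 20*(-18 - 50) = 20*(-68) = -1360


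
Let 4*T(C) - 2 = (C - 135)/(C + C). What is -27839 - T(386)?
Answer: -85968627/3088 ≈ -27840.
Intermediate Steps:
T(C) = ½ + (-135 + C)/(8*C) (T(C) = ½ + ((C - 135)/(C + C))/4 = ½ + ((-135 + C)/((2*C)))/4 = ½ + ((-135 + C)*(1/(2*C)))/4 = ½ + ((-135 + C)/(2*C))/4 = ½ + (-135 + C)/(8*C))
-27839 - T(386) = -27839 - 5*(-27 + 386)/(8*386) = -27839 - 5*359/(8*386) = -27839 - 1*1795/3088 = -27839 - 1795/3088 = -85968627/3088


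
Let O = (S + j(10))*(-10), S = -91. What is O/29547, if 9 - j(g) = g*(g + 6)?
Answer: 2420/29547 ≈ 0.081903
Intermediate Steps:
j(g) = 9 - g*(6 + g) (j(g) = 9 - g*(g + 6) = 9 - g*(6 + g))
O = 2420 (O = (-91 + (9 - 1*10² - 6*10))*(-10) = (-91 + (9 - 1*100 - 60))*(-10) = (-91 + (9 - 100 - 60))*(-10) = (-91 - 151)*(-10) = -242*(-10) = 2420)
O/29547 = 2420/29547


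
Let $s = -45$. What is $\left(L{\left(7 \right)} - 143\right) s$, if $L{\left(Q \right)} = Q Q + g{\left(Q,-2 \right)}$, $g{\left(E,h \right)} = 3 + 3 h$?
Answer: $4365$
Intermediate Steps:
$L{\left(Q \right)} = -3 + Q^{2}$ ($L{\left(Q \right)} = Q Q + \left(3 + 3 \left(-2\right)\right) = Q^{2} + \left(3 - 6\right) = Q^{2} - 3 = -3 + Q^{2}$)
$\left(L{\left(7 \right)} - 143\right) s = \left(\left(-3 + 7^{2}\right) - 143\right) \left(-45\right) = \left(\left(-3 + 49\right) - 143\right) \left(-45\right) = \left(46 - 143\right) \left(-45\right) = \left(-97\right) \left(-45\right) = 4365$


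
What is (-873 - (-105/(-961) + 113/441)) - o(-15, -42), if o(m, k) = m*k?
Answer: -637127801/423801 ≈ -1503.4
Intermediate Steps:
o(m, k) = k*m
(-873 - (-105/(-961) + 113/441)) - o(-15, -42) = (-873 - (-105/(-961) + 113/441)) - (-42)*(-15) = (-873 - (-105*(-1/961) + 113*(1/441))) - 1*630 = (-873 - (105/961 + 113/441)) - 630 = (-873 - 1*154898/423801) - 630 = (-873 - 154898/423801) - 630 = -370133171/423801 - 630 = -637127801/423801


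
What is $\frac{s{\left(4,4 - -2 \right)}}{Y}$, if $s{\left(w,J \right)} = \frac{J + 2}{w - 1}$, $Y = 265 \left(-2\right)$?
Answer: $- \frac{4}{795} \approx -0.0050314$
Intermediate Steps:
$Y = -530$
$s{\left(w,J \right)} = \frac{2 + J}{-1 + w}$
$\frac{s{\left(4,4 - -2 \right)}}{Y} = \frac{\frac{1}{-1 + 4} \left(2 + \left(4 - -2\right)\right)}{-530} = \frac{2 + \left(4 + 2\right)}{3} \left(- \frac{1}{530}\right) = \frac{2 + 6}{3} \left(- \frac{1}{530}\right) = \frac{1}{3} \cdot 8 \left(- \frac{1}{530}\right) = \frac{8}{3} \left(- \frac{1}{530}\right) = - \frac{4}{795}$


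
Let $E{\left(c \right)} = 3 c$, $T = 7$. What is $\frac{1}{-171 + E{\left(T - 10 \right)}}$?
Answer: $- \frac{1}{180} \approx -0.0055556$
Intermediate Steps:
$\frac{1}{-171 + E{\left(T - 10 \right)}} = \frac{1}{-171 + 3 \left(7 - 10\right)} = \frac{1}{-171 + 3 \left(-3\right)} = \frac{1}{-171 - 9} = \frac{1}{-180} = - \frac{1}{180}$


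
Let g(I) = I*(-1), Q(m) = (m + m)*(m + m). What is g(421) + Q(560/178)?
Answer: -3021141/7921 ≈ -381.41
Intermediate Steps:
Q(m) = 4*m**2 (Q(m) = (2*m)*(2*m) = 4*m**2)
g(I) = -I
g(421) + Q(560/178) = -1*421 + 4*(560/178)**2 = -421 + 4*(560*(1/178))**2 = -421 + 4*(280/89)**2 = -421 + 4*(78400/7921) = -421 + 313600/7921 = -3021141/7921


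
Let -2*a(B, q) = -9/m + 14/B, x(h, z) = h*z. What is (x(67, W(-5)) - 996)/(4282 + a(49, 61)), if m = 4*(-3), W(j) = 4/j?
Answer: -293888/1198815 ≈ -0.24515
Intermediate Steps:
m = -12
a(B, q) = -3/8 - 7/B (a(B, q) = -(-9/(-12) + 14/B)/2 = -(-9*(-1/12) + 14/B)/2 = -(¾ + 14/B)/2 = -3/8 - 7/B)
(x(67, W(-5)) - 996)/(4282 + a(49, 61)) = (67*(4/(-5)) - 996)/(4282 + (-3/8 - 7/49)) = (67*(4*(-⅕)) - 996)/(4282 + (-3/8 - 7*1/49)) = (67*(-⅘) - 996)/(4282 + (-3/8 - ⅐)) = (-268/5 - 996)/(4282 - 29/56) = -5248/(5*239763/56) = -5248/5*56/239763 = -293888/1198815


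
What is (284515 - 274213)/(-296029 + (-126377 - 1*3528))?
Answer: -1717/70989 ≈ -0.024187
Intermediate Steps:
(284515 - 274213)/(-296029 + (-126377 - 1*3528)) = 10302/(-296029 + (-126377 - 3528)) = 10302/(-296029 - 129905) = 10302/(-425934) = 10302*(-1/425934) = -1717/70989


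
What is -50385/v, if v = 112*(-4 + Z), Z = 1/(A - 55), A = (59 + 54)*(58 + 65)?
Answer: 34876497/310100 ≈ 112.47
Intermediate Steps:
A = 13899 (A = 113*123 = 13899)
Z = 1/13844 (Z = 1/(13899 - 55) = 1/13844 ≈ 7.2233e-5)
v = -1550500/3461 (v = 112*(-4 + 1/13844) = 112*(-55375/13844) = -1550500/3461 ≈ -447.99)
-50385/v = -50385/(-1550500/3461) = -50385*(-3461/1550500) = 34876497/310100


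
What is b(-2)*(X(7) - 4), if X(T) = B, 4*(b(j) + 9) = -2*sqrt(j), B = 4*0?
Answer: 36 + 2*I*sqrt(2) ≈ 36.0 + 2.8284*I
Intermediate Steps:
B = 0
b(j) = -9 - sqrt(j)/2 (b(j) = -9 + (-2*sqrt(j))/4 = -9 - sqrt(j)/2)
X(T) = 0
b(-2)*(X(7) - 4) = (-9 - I*sqrt(2)/2)*(0 - 4) = (-9 - I*sqrt(2)/2)*(-4) = 36 + 2*I*sqrt(2)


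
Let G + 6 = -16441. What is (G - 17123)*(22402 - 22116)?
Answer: -9601020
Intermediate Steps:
G = -16447 (G = -6 - 16441 = -16447)
(G - 17123)*(22402 - 22116) = (-16447 - 17123)*(22402 - 22116) = -33570*286 = -9601020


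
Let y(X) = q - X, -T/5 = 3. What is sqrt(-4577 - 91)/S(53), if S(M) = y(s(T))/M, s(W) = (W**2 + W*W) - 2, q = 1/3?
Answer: -318*I*sqrt(1167)/1343 ≈ -8.0889*I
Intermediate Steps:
T = -15 (T = -5*3 = -15)
q = 1/3 ≈ 0.33333
s(W) = -2 + 2*W**2 (s(W) = (W**2 + W**2) - 2 = 2*W**2 - 2 = -2 + 2*W**2)
y(X) = 1/3 - X
S(M) = -1343/(3*M) (S(M) = (1/3 - (-2 + 2*(-15)**2))/M = (1/3 - (-2 + 2*225))/M = (1/3 - (-2 + 450))/M = (1/3 - 1*448)/M = (1/3 - 448)/M = -1343/(3*M))
sqrt(-4577 - 91)/S(53) = sqrt(-4577 - 91)/((-1343/3/53)) = sqrt(-4668)/((-1343/3*1/53)) = (2*I*sqrt(1167))/(-1343/159) = (2*I*sqrt(1167))*(-159/1343) = -318*I*sqrt(1167)/1343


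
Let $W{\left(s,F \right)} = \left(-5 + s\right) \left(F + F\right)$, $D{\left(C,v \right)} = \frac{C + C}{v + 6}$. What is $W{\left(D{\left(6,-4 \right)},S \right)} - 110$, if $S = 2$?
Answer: $-106$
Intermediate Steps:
$D{\left(C,v \right)} = \frac{2 C}{6 + v}$
$W{\left(s,F \right)} = 2 F \left(-5 + s\right)$ ($W{\left(s,F \right)} = \left(-5 + s\right) 2 F = 2 F \left(-5 + s\right)$)
$W{\left(D{\left(6,-4 \right)},S \right)} - 110 = 2 \cdot 2 \left(-5 + 2 \cdot 6 \frac{1}{6 - 4}\right) - 110 = 2 \cdot 2 \left(-5 + 2 \cdot 6 \cdot \frac{1}{2}\right) - 110 = 2 \cdot 2 \left(-5 + 6\right) - 110 = 2 \cdot 2 \cdot 1 - 110 = 4 - 110 = -106$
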